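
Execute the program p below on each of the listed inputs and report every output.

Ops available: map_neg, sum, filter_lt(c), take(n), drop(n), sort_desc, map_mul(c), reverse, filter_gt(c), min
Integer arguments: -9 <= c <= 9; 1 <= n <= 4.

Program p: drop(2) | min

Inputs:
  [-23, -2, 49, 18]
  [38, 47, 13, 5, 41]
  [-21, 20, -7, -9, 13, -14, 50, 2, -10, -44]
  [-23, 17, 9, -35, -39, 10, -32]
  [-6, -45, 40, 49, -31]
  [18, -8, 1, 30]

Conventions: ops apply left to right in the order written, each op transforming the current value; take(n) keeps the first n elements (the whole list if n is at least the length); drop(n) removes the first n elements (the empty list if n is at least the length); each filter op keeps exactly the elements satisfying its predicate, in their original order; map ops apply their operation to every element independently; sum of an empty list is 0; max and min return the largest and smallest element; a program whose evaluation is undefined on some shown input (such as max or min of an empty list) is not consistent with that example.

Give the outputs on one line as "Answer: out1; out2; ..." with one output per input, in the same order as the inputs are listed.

18; 5; -44; -39; -31; 1

Execution, op by op:
  [-23, -2, 49, 18] -> [49, 18] -> 18
  [38, 47, 13, 5, 41] -> [13, 5, 41] -> 5
  [-21, 20, -7, -9, 13, -14, 50, 2, -10, -44] -> [-7, -9, 13, -14, 50, 2, -10, -44] -> -44
  [-23, 17, 9, -35, -39, 10, -32] -> [9, -35, -39, 10, -32] -> -39
  [-6, -45, 40, 49, -31] -> [40, 49, -31] -> -31
  [18, -8, 1, 30] -> [1, 30] -> 1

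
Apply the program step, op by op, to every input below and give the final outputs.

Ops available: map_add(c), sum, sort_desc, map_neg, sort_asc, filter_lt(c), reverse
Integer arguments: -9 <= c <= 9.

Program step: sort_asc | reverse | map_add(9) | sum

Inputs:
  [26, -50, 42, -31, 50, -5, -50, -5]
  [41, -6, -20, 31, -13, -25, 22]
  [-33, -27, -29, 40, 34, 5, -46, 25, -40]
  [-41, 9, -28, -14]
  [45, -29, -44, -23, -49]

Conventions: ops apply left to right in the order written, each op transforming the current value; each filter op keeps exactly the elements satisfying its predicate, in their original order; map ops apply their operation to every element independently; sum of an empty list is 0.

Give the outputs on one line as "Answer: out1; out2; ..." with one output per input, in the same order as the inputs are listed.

49; 93; 10; -38; -55

Execution, op by op:
  [26, -50, 42, -31, 50, -5, -50, -5] -> [-50, -50, -31, -5, -5, 26, 42, 50] -> [50, 42, 26, -5, -5, -31, -50, -50] -> [59, 51, 35, 4, 4, -22, -41, -41] -> 49
  [41, -6, -20, 31, -13, -25, 22] -> [-25, -20, -13, -6, 22, 31, 41] -> [41, 31, 22, -6, -13, -20, -25] -> [50, 40, 31, 3, -4, -11, -16] -> 93
  [-33, -27, -29, 40, 34, 5, -46, 25, -40] -> [-46, -40, -33, -29, -27, 5, 25, 34, 40] -> [40, 34, 25, 5, -27, -29, -33, -40, -46] -> [49, 43, 34, 14, -18, -20, -24, -31, -37] -> 10
  [-41, 9, -28, -14] -> [-41, -28, -14, 9] -> [9, -14, -28, -41] -> [18, -5, -19, -32] -> -38
  [45, -29, -44, -23, -49] -> [-49, -44, -29, -23, 45] -> [45, -23, -29, -44, -49] -> [54, -14, -20, -35, -40] -> -55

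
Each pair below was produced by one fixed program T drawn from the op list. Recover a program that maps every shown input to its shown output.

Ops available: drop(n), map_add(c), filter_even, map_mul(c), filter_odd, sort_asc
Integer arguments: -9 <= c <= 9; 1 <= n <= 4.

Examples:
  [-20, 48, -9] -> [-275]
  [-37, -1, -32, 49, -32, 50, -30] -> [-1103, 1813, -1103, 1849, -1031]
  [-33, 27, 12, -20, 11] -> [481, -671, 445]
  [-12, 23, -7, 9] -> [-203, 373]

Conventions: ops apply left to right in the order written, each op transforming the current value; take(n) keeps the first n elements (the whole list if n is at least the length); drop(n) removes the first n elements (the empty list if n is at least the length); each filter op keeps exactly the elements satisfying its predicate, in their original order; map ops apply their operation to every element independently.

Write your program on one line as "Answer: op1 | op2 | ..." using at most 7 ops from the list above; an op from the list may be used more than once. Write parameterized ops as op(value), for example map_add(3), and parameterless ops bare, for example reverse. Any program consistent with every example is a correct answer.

map_mul(2) | map_mul(-3) | map_add(-8) | map_mul(-6) | drop(2) | map_add(1)

Check, running the answer program on each example:
  [-20, 48, -9] -> [-40, 96, -18] -> [120, -288, 54] -> [112, -296, 46] -> [-672, 1776, -276] -> [-276] -> [-275]
  [-37, -1, -32, 49, -32, 50, -30] -> [-74, -2, -64, 98, -64, 100, -60] -> [222, 6, 192, -294, 192, -300, 180] -> [214, -2, 184, -302, 184, -308, 172] -> [-1284, 12, -1104, 1812, -1104, 1848, -1032] -> [-1104, 1812, -1104, 1848, -1032] -> [-1103, 1813, -1103, 1849, -1031]
  [-33, 27, 12, -20, 11] -> [-66, 54, 24, -40, 22] -> [198, -162, -72, 120, -66] -> [190, -170, -80, 112, -74] -> [-1140, 1020, 480, -672, 444] -> [480, -672, 444] -> [481, -671, 445]
  [-12, 23, -7, 9] -> [-24, 46, -14, 18] -> [72, -138, 42, -54] -> [64, -146, 34, -62] -> [-384, 876, -204, 372] -> [-204, 372] -> [-203, 373]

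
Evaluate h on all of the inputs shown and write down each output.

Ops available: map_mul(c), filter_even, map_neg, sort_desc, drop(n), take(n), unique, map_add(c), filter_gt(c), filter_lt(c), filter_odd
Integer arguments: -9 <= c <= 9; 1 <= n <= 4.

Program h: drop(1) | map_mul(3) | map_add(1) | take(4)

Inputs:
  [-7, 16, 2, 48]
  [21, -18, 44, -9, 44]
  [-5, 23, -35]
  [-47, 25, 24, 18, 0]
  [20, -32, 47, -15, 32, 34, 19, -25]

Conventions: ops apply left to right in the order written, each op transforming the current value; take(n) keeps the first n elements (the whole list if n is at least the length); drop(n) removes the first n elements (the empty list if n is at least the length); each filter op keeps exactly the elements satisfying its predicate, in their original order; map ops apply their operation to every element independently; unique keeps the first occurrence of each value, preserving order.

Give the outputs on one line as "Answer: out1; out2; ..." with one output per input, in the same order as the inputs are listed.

Execution, op by op:
  [-7, 16, 2, 48] -> [16, 2, 48] -> [48, 6, 144] -> [49, 7, 145] -> [49, 7, 145]
  [21, -18, 44, -9, 44] -> [-18, 44, -9, 44] -> [-54, 132, -27, 132] -> [-53, 133, -26, 133] -> [-53, 133, -26, 133]
  [-5, 23, -35] -> [23, -35] -> [69, -105] -> [70, -104] -> [70, -104]
  [-47, 25, 24, 18, 0] -> [25, 24, 18, 0] -> [75, 72, 54, 0] -> [76, 73, 55, 1] -> [76, 73, 55, 1]
  [20, -32, 47, -15, 32, 34, 19, -25] -> [-32, 47, -15, 32, 34, 19, -25] -> [-96, 141, -45, 96, 102, 57, -75] -> [-95, 142, -44, 97, 103, 58, -74] -> [-95, 142, -44, 97]

[49, 7, 145]; [-53, 133, -26, 133]; [70, -104]; [76, 73, 55, 1]; [-95, 142, -44, 97]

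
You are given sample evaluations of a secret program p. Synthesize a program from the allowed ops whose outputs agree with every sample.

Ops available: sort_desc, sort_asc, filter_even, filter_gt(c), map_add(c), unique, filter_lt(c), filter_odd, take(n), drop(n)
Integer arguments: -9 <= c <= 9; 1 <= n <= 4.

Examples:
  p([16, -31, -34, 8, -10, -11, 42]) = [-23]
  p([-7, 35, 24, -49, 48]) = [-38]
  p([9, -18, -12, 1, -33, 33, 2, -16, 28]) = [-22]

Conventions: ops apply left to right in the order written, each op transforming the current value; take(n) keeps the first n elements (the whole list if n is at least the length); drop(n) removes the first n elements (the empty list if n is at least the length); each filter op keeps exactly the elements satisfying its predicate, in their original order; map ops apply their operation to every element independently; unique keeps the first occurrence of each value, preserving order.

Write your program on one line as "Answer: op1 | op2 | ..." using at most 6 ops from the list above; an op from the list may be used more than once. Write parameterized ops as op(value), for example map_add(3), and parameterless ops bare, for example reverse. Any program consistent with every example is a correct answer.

sort_asc | map_add(6) | filter_lt(-1) | map_add(5) | take(1)

Check, running the answer program on each example:
  [16, -31, -34, 8, -10, -11, 42] -> [-34, -31, -11, -10, 8, 16, 42] -> [-28, -25, -5, -4, 14, 22, 48] -> [-28, -25, -5, -4] -> [-23, -20, 0, 1] -> [-23]
  [-7, 35, 24, -49, 48] -> [-49, -7, 24, 35, 48] -> [-43, -1, 30, 41, 54] -> [-43] -> [-38] -> [-38]
  [9, -18, -12, 1, -33, 33, 2, -16, 28] -> [-33, -18, -16, -12, 1, 2, 9, 28, 33] -> [-27, -12, -10, -6, 7, 8, 15, 34, 39] -> [-27, -12, -10, -6] -> [-22, -7, -5, -1] -> [-22]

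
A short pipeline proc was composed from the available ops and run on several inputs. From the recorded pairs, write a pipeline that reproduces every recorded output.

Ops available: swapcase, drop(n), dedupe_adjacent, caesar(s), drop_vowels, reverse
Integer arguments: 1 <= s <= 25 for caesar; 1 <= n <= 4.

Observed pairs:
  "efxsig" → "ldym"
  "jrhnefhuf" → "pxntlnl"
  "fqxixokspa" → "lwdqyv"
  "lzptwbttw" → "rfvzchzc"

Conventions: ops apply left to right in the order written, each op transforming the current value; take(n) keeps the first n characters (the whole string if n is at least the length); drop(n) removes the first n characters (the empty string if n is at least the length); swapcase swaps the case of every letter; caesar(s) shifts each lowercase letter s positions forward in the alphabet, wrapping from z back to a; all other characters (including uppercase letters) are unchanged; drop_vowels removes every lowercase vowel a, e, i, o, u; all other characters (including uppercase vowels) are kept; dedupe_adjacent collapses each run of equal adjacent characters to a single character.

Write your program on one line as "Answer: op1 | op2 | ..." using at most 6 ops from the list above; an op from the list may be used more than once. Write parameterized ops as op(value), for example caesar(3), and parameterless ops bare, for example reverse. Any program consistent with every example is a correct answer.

dedupe_adjacent | drop_vowels | swapcase | dedupe_adjacent | swapcase | caesar(6)

Check, running the answer program on each example:
  "efxsig" -> "efxsig" -> "fxsg" -> "FXSG" -> "FXSG" -> "fxsg" -> "ldym"
  "jrhnefhuf" -> "jrhnefhuf" -> "jrhnfhf" -> "JRHNFHF" -> "JRHNFHF" -> "jrhnfhf" -> "pxntlnl"
  "fqxixokspa" -> "fqxixokspa" -> "fqxxksp" -> "FQXXKSP" -> "FQXKSP" -> "fqxksp" -> "lwdqyv"
  "lzptwbttw" -> "lzptwbtw" -> "lzptwbtw" -> "LZPTWBTW" -> "LZPTWBTW" -> "lzptwbtw" -> "rfvzchzc"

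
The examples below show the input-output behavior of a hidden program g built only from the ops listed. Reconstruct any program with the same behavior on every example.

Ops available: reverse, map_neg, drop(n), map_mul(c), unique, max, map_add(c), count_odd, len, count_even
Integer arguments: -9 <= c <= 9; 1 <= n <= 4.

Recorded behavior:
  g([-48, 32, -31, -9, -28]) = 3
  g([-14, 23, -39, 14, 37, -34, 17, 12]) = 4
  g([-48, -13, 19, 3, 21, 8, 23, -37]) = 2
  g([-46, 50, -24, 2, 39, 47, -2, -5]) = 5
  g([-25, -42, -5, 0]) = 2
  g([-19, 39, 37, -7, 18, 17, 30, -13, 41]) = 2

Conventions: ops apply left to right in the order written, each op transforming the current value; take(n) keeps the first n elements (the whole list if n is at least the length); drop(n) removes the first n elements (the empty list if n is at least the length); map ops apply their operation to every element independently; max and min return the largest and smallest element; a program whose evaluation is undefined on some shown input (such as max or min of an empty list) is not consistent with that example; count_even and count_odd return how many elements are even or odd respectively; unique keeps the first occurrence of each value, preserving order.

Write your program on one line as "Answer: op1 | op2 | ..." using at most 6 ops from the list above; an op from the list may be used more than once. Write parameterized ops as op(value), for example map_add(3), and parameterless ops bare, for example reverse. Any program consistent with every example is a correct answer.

reverse | map_neg | map_add(-9) | map_neg | reverse | count_odd

Check, running the answer program on each example:
  [-48, 32, -31, -9, -28] -> [-28, -9, -31, 32, -48] -> [28, 9, 31, -32, 48] -> [19, 0, 22, -41, 39] -> [-19, 0, -22, 41, -39] -> [-39, 41, -22, 0, -19] -> 3
  [-14, 23, -39, 14, 37, -34, 17, 12] -> [12, 17, -34, 37, 14, -39, 23, -14] -> [-12, -17, 34, -37, -14, 39, -23, 14] -> [-21, -26, 25, -46, -23, 30, -32, 5] -> [21, 26, -25, 46, 23, -30, 32, -5] -> [-5, 32, -30, 23, 46, -25, 26, 21] -> 4
  [-48, -13, 19, 3, 21, 8, 23, -37] -> [-37, 23, 8, 21, 3, 19, -13, -48] -> [37, -23, -8, -21, -3, -19, 13, 48] -> [28, -32, -17, -30, -12, -28, 4, 39] -> [-28, 32, 17, 30, 12, 28, -4, -39] -> [-39, -4, 28, 12, 30, 17, 32, -28] -> 2
  [-46, 50, -24, 2, 39, 47, -2, -5] -> [-5, -2, 47, 39, 2, -24, 50, -46] -> [5, 2, -47, -39, -2, 24, -50, 46] -> [-4, -7, -56, -48, -11, 15, -59, 37] -> [4, 7, 56, 48, 11, -15, 59, -37] -> [-37, 59, -15, 11, 48, 56, 7, 4] -> 5
  [-25, -42, -5, 0] -> [0, -5, -42, -25] -> [0, 5, 42, 25] -> [-9, -4, 33, 16] -> [9, 4, -33, -16] -> [-16, -33, 4, 9] -> 2
  [-19, 39, 37, -7, 18, 17, 30, -13, 41] -> [41, -13, 30, 17, 18, -7, 37, 39, -19] -> [-41, 13, -30, -17, -18, 7, -37, -39, 19] -> [-50, 4, -39, -26, -27, -2, -46, -48, 10] -> [50, -4, 39, 26, 27, 2, 46, 48, -10] -> [-10, 48, 46, 2, 27, 26, 39, -4, 50] -> 2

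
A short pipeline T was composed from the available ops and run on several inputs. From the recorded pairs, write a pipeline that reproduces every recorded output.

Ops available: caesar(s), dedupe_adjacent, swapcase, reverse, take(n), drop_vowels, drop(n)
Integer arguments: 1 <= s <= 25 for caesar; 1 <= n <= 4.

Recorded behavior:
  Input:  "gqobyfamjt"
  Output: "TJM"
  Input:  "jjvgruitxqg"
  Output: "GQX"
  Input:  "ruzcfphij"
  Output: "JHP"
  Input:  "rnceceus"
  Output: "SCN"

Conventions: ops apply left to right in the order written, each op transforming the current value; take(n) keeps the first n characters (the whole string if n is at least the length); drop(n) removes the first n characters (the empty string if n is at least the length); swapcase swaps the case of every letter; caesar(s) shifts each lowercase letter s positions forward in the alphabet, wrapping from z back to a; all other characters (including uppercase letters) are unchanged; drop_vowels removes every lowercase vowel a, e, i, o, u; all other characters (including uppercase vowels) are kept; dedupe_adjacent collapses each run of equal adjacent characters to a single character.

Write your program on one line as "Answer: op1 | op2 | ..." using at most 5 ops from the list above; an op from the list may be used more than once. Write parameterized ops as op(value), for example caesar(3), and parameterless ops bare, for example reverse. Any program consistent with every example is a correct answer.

reverse | drop_vowels | dedupe_adjacent | swapcase | take(3)

Check, running the answer program on each example:
  "gqobyfamjt" -> "tjmafyboqg" -> "tjmfybqg" -> "tjmfybqg" -> "TJMFYBQG" -> "TJM"
  "jjvgruitxqg" -> "gqxtiurgvjj" -> "gqxtrgvjj" -> "gqxtrgvj" -> "GQXTRGVJ" -> "GQX"
  "ruzcfphij" -> "jihpfczur" -> "jhpfczr" -> "jhpfczr" -> "JHPFCZR" -> "JHP"
  "rnceceus" -> "suececnr" -> "sccnr" -> "scnr" -> "SCNR" -> "SCN"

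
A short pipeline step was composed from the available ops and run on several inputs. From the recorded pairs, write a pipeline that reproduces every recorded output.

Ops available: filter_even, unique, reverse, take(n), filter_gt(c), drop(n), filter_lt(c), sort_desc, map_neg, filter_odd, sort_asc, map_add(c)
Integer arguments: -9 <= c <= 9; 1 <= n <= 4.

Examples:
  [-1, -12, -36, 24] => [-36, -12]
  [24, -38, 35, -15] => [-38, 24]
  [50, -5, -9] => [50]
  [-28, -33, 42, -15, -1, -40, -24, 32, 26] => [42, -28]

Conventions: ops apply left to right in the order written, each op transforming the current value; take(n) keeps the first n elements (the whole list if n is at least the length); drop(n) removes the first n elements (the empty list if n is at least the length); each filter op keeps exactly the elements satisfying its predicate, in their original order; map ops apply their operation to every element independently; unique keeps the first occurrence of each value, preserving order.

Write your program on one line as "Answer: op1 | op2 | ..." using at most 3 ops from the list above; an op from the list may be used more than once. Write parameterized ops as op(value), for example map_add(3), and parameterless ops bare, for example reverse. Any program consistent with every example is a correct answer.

filter_even | take(2) | reverse

Check, running the answer program on each example:
  [-1, -12, -36, 24] -> [-12, -36, 24] -> [-12, -36] -> [-36, -12]
  [24, -38, 35, -15] -> [24, -38] -> [24, -38] -> [-38, 24]
  [50, -5, -9] -> [50] -> [50] -> [50]
  [-28, -33, 42, -15, -1, -40, -24, 32, 26] -> [-28, 42, -40, -24, 32, 26] -> [-28, 42] -> [42, -28]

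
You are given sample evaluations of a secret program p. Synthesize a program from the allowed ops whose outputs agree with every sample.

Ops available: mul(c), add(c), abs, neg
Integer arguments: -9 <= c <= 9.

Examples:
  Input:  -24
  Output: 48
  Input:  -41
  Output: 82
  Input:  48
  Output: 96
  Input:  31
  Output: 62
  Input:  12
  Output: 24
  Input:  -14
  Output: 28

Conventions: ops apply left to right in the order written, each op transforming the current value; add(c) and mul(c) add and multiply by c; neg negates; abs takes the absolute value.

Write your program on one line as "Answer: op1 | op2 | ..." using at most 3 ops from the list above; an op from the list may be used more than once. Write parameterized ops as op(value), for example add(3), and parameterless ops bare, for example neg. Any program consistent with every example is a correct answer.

abs | neg | mul(-2)

Check, running the answer program on each example:
  -24 -> 24 -> -24 -> 48
  -41 -> 41 -> -41 -> 82
  48 -> 48 -> -48 -> 96
  31 -> 31 -> -31 -> 62
  12 -> 12 -> -12 -> 24
  -14 -> 14 -> -14 -> 28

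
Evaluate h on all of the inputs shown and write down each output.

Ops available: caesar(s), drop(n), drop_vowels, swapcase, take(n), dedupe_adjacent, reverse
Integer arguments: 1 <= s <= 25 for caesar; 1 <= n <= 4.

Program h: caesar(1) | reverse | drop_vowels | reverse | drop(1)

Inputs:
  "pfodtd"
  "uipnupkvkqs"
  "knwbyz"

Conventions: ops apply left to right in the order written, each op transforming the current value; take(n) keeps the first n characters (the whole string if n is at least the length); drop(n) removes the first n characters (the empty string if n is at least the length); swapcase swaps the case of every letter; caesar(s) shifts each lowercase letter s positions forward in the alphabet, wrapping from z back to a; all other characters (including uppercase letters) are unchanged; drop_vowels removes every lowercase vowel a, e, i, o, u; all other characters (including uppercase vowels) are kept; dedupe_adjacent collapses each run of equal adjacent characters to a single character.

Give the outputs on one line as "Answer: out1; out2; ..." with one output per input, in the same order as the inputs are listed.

"gp"; "jqvqlwlrt"; "xcz"

Execution, op by op:
  "pfodtd" -> "qgpeue" -> "euepgq" -> "pgq" -> "qgp" -> "gp"
  "uipnupkvkqs" -> "vjqovqlwlrt" -> "trlwlqvoqjv" -> "trlwlqvqjv" -> "vjqvqlwlrt" -> "jqvqlwlrt"
  "knwbyz" -> "loxcza" -> "azcxol" -> "zcxl" -> "lxcz" -> "xcz"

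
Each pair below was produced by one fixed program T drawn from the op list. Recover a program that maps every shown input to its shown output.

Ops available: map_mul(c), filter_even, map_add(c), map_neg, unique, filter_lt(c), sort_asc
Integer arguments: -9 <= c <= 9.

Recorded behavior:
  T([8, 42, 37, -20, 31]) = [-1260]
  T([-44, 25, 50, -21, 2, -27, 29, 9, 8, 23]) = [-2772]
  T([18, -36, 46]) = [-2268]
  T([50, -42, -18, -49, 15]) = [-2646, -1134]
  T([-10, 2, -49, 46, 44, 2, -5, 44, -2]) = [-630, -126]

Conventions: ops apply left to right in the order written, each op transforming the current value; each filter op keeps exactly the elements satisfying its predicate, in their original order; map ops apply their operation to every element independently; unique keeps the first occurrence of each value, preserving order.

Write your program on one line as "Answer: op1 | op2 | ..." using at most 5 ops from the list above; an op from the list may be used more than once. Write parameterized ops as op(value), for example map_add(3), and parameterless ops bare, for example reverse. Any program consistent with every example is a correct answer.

filter_even | map_mul(-7) | map_mul(-9) | filter_lt(1)

Check, running the answer program on each example:
  [8, 42, 37, -20, 31] -> [8, 42, -20] -> [-56, -294, 140] -> [504, 2646, -1260] -> [-1260]
  [-44, 25, 50, -21, 2, -27, 29, 9, 8, 23] -> [-44, 50, 2, 8] -> [308, -350, -14, -56] -> [-2772, 3150, 126, 504] -> [-2772]
  [18, -36, 46] -> [18, -36, 46] -> [-126, 252, -322] -> [1134, -2268, 2898] -> [-2268]
  [50, -42, -18, -49, 15] -> [50, -42, -18] -> [-350, 294, 126] -> [3150, -2646, -1134] -> [-2646, -1134]
  [-10, 2, -49, 46, 44, 2, -5, 44, -2] -> [-10, 2, 46, 44, 2, 44, -2] -> [70, -14, -322, -308, -14, -308, 14] -> [-630, 126, 2898, 2772, 126, 2772, -126] -> [-630, -126]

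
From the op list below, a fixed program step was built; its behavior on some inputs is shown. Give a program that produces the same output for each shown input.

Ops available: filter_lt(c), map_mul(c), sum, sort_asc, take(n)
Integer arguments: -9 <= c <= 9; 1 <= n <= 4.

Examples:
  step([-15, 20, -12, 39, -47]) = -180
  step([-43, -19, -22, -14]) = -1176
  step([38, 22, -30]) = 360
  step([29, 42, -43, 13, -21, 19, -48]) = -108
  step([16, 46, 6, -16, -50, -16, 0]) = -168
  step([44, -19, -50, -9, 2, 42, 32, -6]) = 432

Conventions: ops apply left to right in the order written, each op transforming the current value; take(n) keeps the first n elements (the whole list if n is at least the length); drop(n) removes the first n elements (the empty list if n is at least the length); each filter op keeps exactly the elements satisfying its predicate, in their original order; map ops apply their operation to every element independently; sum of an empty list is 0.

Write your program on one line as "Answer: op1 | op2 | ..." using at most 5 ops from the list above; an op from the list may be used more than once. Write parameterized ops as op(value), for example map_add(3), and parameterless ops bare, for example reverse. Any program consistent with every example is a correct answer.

map_mul(-1) | map_mul(-2) | sort_asc | map_mul(6) | sum

Check, running the answer program on each example:
  [-15, 20, -12, 39, -47] -> [15, -20, 12, -39, 47] -> [-30, 40, -24, 78, -94] -> [-94, -30, -24, 40, 78] -> [-564, -180, -144, 240, 468] -> -180
  [-43, -19, -22, -14] -> [43, 19, 22, 14] -> [-86, -38, -44, -28] -> [-86, -44, -38, -28] -> [-516, -264, -228, -168] -> -1176
  [38, 22, -30] -> [-38, -22, 30] -> [76, 44, -60] -> [-60, 44, 76] -> [-360, 264, 456] -> 360
  [29, 42, -43, 13, -21, 19, -48] -> [-29, -42, 43, -13, 21, -19, 48] -> [58, 84, -86, 26, -42, 38, -96] -> [-96, -86, -42, 26, 38, 58, 84] -> [-576, -516, -252, 156, 228, 348, 504] -> -108
  [16, 46, 6, -16, -50, -16, 0] -> [-16, -46, -6, 16, 50, 16, 0] -> [32, 92, 12, -32, -100, -32, 0] -> [-100, -32, -32, 0, 12, 32, 92] -> [-600, -192, -192, 0, 72, 192, 552] -> -168
  [44, -19, -50, -9, 2, 42, 32, -6] -> [-44, 19, 50, 9, -2, -42, -32, 6] -> [88, -38, -100, -18, 4, 84, 64, -12] -> [-100, -38, -18, -12, 4, 64, 84, 88] -> [-600, -228, -108, -72, 24, 384, 504, 528] -> 432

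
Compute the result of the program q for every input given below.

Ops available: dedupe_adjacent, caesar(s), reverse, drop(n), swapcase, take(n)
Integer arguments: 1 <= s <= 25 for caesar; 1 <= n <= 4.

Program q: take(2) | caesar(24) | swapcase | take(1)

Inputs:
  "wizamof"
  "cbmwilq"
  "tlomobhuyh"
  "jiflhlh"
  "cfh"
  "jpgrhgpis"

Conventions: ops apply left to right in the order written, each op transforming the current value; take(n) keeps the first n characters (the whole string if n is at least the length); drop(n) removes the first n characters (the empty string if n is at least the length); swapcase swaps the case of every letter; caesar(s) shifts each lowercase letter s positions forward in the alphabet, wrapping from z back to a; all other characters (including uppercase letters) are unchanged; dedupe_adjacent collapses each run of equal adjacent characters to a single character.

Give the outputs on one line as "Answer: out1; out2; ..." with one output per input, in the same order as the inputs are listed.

"U"; "A"; "R"; "H"; "A"; "H"

Execution, op by op:
  "wizamof" -> "wi" -> "ug" -> "UG" -> "U"
  "cbmwilq" -> "cb" -> "az" -> "AZ" -> "A"
  "tlomobhuyh" -> "tl" -> "rj" -> "RJ" -> "R"
  "jiflhlh" -> "ji" -> "hg" -> "HG" -> "H"
  "cfh" -> "cf" -> "ad" -> "AD" -> "A"
  "jpgrhgpis" -> "jp" -> "hn" -> "HN" -> "H"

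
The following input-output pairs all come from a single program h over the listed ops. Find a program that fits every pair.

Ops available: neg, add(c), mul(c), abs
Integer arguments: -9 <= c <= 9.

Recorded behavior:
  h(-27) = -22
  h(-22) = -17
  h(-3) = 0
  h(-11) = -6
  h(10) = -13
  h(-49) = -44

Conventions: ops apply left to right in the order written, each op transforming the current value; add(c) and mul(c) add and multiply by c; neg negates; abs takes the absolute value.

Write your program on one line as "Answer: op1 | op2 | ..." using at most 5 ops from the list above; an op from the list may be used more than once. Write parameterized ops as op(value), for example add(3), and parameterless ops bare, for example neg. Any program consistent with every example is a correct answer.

add(4) | abs | neg | add(1)

Check, running the answer program on each example:
  -27 -> -23 -> 23 -> -23 -> -22
  -22 -> -18 -> 18 -> -18 -> -17
  -3 -> 1 -> 1 -> -1 -> 0
  -11 -> -7 -> 7 -> -7 -> -6
  10 -> 14 -> 14 -> -14 -> -13
  -49 -> -45 -> 45 -> -45 -> -44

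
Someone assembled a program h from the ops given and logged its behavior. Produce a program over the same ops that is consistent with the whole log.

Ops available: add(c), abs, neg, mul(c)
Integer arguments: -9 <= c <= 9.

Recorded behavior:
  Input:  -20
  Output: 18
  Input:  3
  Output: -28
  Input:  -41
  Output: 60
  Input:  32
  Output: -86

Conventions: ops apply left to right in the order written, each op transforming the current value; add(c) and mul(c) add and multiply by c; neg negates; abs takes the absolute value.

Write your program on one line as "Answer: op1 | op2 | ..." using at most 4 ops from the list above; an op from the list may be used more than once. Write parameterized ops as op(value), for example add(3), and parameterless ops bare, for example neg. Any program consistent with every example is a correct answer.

add(7) | add(4) | neg | mul(2)

Check, running the answer program on each example:
  -20 -> -13 -> -9 -> 9 -> 18
  3 -> 10 -> 14 -> -14 -> -28
  -41 -> -34 -> -30 -> 30 -> 60
  32 -> 39 -> 43 -> -43 -> -86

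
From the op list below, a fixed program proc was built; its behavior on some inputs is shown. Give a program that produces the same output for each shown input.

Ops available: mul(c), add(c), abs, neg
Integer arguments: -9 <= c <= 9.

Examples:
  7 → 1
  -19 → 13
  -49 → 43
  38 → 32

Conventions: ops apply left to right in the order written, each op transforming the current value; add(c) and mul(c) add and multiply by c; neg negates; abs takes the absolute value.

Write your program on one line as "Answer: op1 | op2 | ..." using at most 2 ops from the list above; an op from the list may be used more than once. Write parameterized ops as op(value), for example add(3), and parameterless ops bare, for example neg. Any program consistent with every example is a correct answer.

abs | add(-6)

Check, running the answer program on each example:
  7 -> 7 -> 1
  -19 -> 19 -> 13
  -49 -> 49 -> 43
  38 -> 38 -> 32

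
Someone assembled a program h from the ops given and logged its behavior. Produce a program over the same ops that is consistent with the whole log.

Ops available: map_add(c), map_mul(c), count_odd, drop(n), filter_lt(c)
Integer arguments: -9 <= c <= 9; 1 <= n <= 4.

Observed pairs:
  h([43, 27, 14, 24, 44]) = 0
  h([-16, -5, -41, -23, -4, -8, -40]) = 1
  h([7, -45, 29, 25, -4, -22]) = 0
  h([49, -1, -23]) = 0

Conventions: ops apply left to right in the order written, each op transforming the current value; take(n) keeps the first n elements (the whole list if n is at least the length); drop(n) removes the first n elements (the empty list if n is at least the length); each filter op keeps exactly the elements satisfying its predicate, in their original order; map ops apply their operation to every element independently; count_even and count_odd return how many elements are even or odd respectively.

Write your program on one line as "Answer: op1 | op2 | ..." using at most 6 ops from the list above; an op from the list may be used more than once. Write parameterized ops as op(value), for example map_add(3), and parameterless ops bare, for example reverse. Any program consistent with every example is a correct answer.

map_add(7) | filter_lt(6) | drop(3) | filter_lt(0) | filter_lt(-3) | count_odd

Check, running the answer program on each example:
  [43, 27, 14, 24, 44] -> [50, 34, 21, 31, 51] -> [] -> [] -> [] -> [] -> 0
  [-16, -5, -41, -23, -4, -8, -40] -> [-9, 2, -34, -16, 3, -1, -33] -> [-9, 2, -34, -16, 3, -1, -33] -> [-16, 3, -1, -33] -> [-16, -1, -33] -> [-16, -33] -> 1
  [7, -45, 29, 25, -4, -22] -> [14, -38, 36, 32, 3, -15] -> [-38, 3, -15] -> [] -> [] -> [] -> 0
  [49, -1, -23] -> [56, 6, -16] -> [-16] -> [] -> [] -> [] -> 0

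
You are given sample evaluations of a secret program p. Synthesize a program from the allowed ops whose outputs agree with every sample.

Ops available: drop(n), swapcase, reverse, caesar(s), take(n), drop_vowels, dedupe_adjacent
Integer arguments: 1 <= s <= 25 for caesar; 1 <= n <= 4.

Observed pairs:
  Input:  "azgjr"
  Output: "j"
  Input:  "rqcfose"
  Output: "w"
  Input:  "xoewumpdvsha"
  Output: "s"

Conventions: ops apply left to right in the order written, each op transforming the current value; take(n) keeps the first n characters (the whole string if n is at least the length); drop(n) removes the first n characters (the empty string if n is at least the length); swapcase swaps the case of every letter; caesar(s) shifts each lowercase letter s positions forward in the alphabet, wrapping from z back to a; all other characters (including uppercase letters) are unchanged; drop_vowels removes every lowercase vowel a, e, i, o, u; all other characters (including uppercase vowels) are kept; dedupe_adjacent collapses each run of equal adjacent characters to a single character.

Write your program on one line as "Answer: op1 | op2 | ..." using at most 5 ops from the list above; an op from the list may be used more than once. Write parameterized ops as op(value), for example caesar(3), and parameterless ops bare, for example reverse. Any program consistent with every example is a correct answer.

reverse | take(1) | caesar(2) | caesar(2) | caesar(14)

Check, running the answer program on each example:
  "azgjr" -> "rjgza" -> "r" -> "t" -> "v" -> "j"
  "rqcfose" -> "esofcqr" -> "e" -> "g" -> "i" -> "w"
  "xoewumpdvsha" -> "ahsvdpmuweox" -> "a" -> "c" -> "e" -> "s"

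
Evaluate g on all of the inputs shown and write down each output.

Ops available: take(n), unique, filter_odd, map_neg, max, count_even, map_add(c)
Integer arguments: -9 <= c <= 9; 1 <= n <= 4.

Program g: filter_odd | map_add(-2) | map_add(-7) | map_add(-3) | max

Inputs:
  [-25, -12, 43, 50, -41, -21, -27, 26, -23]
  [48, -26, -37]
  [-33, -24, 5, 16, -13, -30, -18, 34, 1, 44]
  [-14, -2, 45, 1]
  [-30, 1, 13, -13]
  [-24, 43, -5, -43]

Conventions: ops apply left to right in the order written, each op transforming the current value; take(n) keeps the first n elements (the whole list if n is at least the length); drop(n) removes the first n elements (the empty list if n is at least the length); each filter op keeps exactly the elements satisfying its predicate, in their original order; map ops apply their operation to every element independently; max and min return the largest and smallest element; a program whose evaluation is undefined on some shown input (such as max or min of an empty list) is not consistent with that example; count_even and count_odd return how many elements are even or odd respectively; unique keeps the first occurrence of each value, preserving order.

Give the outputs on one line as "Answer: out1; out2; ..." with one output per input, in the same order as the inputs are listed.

31; -49; -7; 33; 1; 31

Execution, op by op:
  [-25, -12, 43, 50, -41, -21, -27, 26, -23] -> [-25, 43, -41, -21, -27, -23] -> [-27, 41, -43, -23, -29, -25] -> [-34, 34, -50, -30, -36, -32] -> [-37, 31, -53, -33, -39, -35] -> 31
  [48, -26, -37] -> [-37] -> [-39] -> [-46] -> [-49] -> -49
  [-33, -24, 5, 16, -13, -30, -18, 34, 1, 44] -> [-33, 5, -13, 1] -> [-35, 3, -15, -1] -> [-42, -4, -22, -8] -> [-45, -7, -25, -11] -> -7
  [-14, -2, 45, 1] -> [45, 1] -> [43, -1] -> [36, -8] -> [33, -11] -> 33
  [-30, 1, 13, -13] -> [1, 13, -13] -> [-1, 11, -15] -> [-8, 4, -22] -> [-11, 1, -25] -> 1
  [-24, 43, -5, -43] -> [43, -5, -43] -> [41, -7, -45] -> [34, -14, -52] -> [31, -17, -55] -> 31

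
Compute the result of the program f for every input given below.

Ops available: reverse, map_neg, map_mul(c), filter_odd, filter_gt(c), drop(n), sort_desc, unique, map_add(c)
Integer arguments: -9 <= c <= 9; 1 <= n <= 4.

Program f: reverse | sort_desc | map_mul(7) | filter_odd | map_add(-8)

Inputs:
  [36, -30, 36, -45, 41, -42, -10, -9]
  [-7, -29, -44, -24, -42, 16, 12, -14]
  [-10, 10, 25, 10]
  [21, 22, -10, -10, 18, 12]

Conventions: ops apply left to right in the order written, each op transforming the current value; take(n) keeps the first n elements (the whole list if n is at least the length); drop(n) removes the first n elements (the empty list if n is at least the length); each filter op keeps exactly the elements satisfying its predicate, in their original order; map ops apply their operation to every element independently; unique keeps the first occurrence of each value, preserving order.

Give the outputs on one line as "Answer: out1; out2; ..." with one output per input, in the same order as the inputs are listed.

Execution, op by op:
  [36, -30, 36, -45, 41, -42, -10, -9] -> [-9, -10, -42, 41, -45, 36, -30, 36] -> [41, 36, 36, -9, -10, -30, -42, -45] -> [287, 252, 252, -63, -70, -210, -294, -315] -> [287, -63, -315] -> [279, -71, -323]
  [-7, -29, -44, -24, -42, 16, 12, -14] -> [-14, 12, 16, -42, -24, -44, -29, -7] -> [16, 12, -7, -14, -24, -29, -42, -44] -> [112, 84, -49, -98, -168, -203, -294, -308] -> [-49, -203] -> [-57, -211]
  [-10, 10, 25, 10] -> [10, 25, 10, -10] -> [25, 10, 10, -10] -> [175, 70, 70, -70] -> [175] -> [167]
  [21, 22, -10, -10, 18, 12] -> [12, 18, -10, -10, 22, 21] -> [22, 21, 18, 12, -10, -10] -> [154, 147, 126, 84, -70, -70] -> [147] -> [139]

[279, -71, -323]; [-57, -211]; [167]; [139]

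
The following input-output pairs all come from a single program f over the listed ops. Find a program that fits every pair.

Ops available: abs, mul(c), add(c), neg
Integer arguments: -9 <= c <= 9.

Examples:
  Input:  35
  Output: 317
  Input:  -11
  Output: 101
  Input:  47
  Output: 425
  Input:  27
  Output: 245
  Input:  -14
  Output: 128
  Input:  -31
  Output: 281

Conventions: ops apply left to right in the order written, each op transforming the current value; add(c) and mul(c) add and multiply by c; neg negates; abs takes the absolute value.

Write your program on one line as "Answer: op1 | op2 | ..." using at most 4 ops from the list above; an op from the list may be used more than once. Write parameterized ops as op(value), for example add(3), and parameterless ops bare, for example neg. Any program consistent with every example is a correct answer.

mul(9) | neg | abs | add(2)

Check, running the answer program on each example:
  35 -> 315 -> -315 -> 315 -> 317
  -11 -> -99 -> 99 -> 99 -> 101
  47 -> 423 -> -423 -> 423 -> 425
  27 -> 243 -> -243 -> 243 -> 245
  -14 -> -126 -> 126 -> 126 -> 128
  -31 -> -279 -> 279 -> 279 -> 281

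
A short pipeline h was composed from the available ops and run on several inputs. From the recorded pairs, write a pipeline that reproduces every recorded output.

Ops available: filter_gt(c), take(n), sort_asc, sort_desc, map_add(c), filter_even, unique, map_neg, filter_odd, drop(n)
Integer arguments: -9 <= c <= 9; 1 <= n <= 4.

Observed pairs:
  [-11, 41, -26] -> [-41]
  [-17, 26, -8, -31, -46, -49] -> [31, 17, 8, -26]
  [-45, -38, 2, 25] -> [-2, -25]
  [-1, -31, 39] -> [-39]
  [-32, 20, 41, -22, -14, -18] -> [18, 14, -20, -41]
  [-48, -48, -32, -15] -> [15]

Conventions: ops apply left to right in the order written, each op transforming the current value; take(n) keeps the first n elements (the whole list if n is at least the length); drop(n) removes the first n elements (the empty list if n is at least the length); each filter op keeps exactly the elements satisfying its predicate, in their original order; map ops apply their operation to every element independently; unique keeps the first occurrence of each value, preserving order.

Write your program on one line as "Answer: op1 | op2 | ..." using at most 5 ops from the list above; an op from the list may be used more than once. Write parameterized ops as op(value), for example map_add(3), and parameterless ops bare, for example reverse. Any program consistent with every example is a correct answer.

map_neg | sort_desc | unique | drop(2)

Check, running the answer program on each example:
  [-11, 41, -26] -> [11, -41, 26] -> [26, 11, -41] -> [26, 11, -41] -> [-41]
  [-17, 26, -8, -31, -46, -49] -> [17, -26, 8, 31, 46, 49] -> [49, 46, 31, 17, 8, -26] -> [49, 46, 31, 17, 8, -26] -> [31, 17, 8, -26]
  [-45, -38, 2, 25] -> [45, 38, -2, -25] -> [45, 38, -2, -25] -> [45, 38, -2, -25] -> [-2, -25]
  [-1, -31, 39] -> [1, 31, -39] -> [31, 1, -39] -> [31, 1, -39] -> [-39]
  [-32, 20, 41, -22, -14, -18] -> [32, -20, -41, 22, 14, 18] -> [32, 22, 18, 14, -20, -41] -> [32, 22, 18, 14, -20, -41] -> [18, 14, -20, -41]
  [-48, -48, -32, -15] -> [48, 48, 32, 15] -> [48, 48, 32, 15] -> [48, 32, 15] -> [15]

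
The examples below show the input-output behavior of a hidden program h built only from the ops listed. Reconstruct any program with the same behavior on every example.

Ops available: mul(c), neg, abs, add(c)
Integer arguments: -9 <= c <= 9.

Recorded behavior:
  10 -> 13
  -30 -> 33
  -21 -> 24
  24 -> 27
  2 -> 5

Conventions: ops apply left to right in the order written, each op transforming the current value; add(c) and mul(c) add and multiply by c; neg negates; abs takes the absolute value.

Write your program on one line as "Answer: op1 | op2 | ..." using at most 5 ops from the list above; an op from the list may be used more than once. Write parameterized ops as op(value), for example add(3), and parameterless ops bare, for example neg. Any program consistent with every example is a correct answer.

abs | neg | add(-3) | abs

Check, running the answer program on each example:
  10 -> 10 -> -10 -> -13 -> 13
  -30 -> 30 -> -30 -> -33 -> 33
  -21 -> 21 -> -21 -> -24 -> 24
  24 -> 24 -> -24 -> -27 -> 27
  2 -> 2 -> -2 -> -5 -> 5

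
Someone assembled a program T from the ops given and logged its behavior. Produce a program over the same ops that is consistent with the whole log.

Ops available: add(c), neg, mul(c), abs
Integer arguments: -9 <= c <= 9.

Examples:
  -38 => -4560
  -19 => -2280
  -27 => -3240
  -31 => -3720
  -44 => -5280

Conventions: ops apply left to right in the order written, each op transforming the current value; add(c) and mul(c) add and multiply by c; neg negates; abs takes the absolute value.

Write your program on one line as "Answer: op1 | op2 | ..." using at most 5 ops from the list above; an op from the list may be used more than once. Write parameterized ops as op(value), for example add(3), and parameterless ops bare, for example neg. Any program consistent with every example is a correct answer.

neg | mul(-6) | mul(-5) | mul(4) | neg

Check, running the answer program on each example:
  -38 -> 38 -> -228 -> 1140 -> 4560 -> -4560
  -19 -> 19 -> -114 -> 570 -> 2280 -> -2280
  -27 -> 27 -> -162 -> 810 -> 3240 -> -3240
  -31 -> 31 -> -186 -> 930 -> 3720 -> -3720
  -44 -> 44 -> -264 -> 1320 -> 5280 -> -5280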